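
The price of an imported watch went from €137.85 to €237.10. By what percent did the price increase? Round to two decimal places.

Change: €237.10 − €137.85 = €99.25.
Relative to the original: €99.25 ÷ €137.85 ≈ 72.00%.
So the price increased by 72.00%.

72.00%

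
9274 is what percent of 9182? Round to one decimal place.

101.0%

9274 ÷ 9182 ≈ 101.0%.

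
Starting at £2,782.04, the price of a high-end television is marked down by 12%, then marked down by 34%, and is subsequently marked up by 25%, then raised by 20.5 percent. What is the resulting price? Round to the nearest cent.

£2,433.81

After the 12% decrease: £2,782.04 × 0.88 = £2448.1952.
Apply the 34% decrease: £2448.1952 × 0.66 = £1615.808832.
After the 25% increase: £1615.808832 × 1.25 = £2019.76104.
After the 20.5% increase: £2019.76104 × 1.205 = £2433.8120532 ≈ £2,433.81.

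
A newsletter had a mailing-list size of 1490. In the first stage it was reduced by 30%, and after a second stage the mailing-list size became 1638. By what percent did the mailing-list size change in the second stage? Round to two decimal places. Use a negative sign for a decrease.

After the first stage: 1490 × 0.7 = 1043.
Second-stage multiplier: 1638 ÷ 1043 ≈ 1.57047.
That is a change of 57.05%.

57.05%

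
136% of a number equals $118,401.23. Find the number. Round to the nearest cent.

$87,059.73

$118,401.23 ÷ 1.36 ≈ $87,059.73.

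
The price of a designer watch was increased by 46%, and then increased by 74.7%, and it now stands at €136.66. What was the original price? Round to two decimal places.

Undoing the 74.7% increase: €136.66 ÷ 1.747 ≈ €78.225529.
Undoing the 46% increase: €78.225529 ÷ 1.46 ≈ €53.58.

€53.58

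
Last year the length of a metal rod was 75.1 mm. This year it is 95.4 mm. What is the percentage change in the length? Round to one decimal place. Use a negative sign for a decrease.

Change: 95.4 − 75.1 = 20.3.
Relative to the original: 20.3 ÷ 75.1 ≈ 27.0%.

27.0%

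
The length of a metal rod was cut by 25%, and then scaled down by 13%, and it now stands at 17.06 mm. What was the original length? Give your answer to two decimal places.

Undoing the 13% decrease: 17.06 ÷ 0.87 ≈ 19.609195.
Undoing the 25% decrease: 19.609195 ÷ 0.75 ≈ 26.15 mm.

26.15 mm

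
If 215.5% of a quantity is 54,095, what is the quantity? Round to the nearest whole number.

54,095 ÷ 2.155 ≈ 25,102.

25,102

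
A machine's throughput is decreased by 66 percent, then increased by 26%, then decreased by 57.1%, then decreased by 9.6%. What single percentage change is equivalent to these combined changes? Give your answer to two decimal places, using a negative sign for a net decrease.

-83.39%

A 66% decrease multiplies by 0.34.
Then a 26% increase: 0.34 × 1.26 = 0.4284.
Then a 57.1% decrease: 0.4284 × 0.429 = 0.1837836.
Then a 9.6% decrease: 0.1837836 × 0.904 = 0.1661403744.
Overall factor 0.1661403744, i.e. -83.39%.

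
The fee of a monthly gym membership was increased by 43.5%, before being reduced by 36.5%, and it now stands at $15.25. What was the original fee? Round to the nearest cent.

$16.74

Undoing the 36.5% decrease: $15.25 ÷ 0.635 ≈ $24.015748.
Undoing the 43.5% increase: $24.015748 ÷ 1.435 ≈ $16.74.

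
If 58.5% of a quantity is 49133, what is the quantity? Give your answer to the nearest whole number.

83988

49133 ÷ 0.585 ≈ 83988.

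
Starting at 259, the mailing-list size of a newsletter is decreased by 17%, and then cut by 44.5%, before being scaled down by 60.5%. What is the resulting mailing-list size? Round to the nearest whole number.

Each change multiplies by a factor: 0.83 × 0.555 × 0.395 = 0.18195675.
259 × 0.18195675 = 47.12679825 ≈ 47.

47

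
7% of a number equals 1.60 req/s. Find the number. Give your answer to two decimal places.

1.60 req/s ÷ 0.07 ≈ 22.86 req/s.

22.86 req/s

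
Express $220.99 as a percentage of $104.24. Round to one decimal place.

212.0%

$220.99 ÷ $104.24 ≈ 212.0%.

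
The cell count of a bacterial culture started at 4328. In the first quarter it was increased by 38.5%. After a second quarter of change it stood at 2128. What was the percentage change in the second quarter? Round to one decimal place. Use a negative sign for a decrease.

After the first quarter: 4328 × 1.385 = 5994.28.
Second-quarter multiplier: 2128 ÷ 5994.28 ≈ 0.35501.
That is a change of -64.5%.

-64.5%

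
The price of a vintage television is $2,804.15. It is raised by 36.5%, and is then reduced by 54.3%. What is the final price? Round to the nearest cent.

$1,749.24

Each change multiplies by a factor: 1.365 × 0.457 = 0.623805.
$2,804.15 × 0.623805 = $1749.24279075 ≈ $1,749.24.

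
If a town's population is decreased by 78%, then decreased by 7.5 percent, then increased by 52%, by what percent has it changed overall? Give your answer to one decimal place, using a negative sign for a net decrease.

A 78% decrease multiplies by 0.22.
Then a 7.5% decrease: 0.22 × 0.925 = 0.2035.
Then a 52% increase: 0.2035 × 1.52 = 0.30932.
Overall factor 0.30932, i.e. -69.1%.

-69.1%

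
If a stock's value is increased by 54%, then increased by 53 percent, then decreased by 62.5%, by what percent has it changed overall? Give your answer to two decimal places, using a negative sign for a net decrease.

The combined multiplier is 1.54 × 1.53 × 0.375 = 0.883575.
That corresponds to a decrease of 11.64%.

-11.64%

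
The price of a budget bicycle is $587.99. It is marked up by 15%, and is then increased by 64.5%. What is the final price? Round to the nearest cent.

$1112.33

Apply the 15% increase: $587.99 × 1.15 = $676.1885.
After the 64.5% increase: $676.1885 × 1.645 = $1112.3300825 ≈ $1112.33.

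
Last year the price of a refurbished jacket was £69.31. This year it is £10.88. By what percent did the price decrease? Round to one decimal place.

Change: £10.88 − £69.31 = -£58.43.
Relative to the original: -£58.43 ÷ £69.31 ≈ -84.3%.
So the price decreased by 84.3%.

84.3%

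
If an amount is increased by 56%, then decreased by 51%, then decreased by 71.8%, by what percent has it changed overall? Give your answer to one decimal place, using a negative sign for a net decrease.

-78.4%

The combined multiplier is 1.56 × 0.49 × 0.282 = 0.2155608.
That corresponds to a decrease of 78.4%.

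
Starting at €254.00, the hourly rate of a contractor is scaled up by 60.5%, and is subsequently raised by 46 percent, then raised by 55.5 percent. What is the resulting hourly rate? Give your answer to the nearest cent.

After the 60.5% increase: €254.00 × 1.605 = €407.67.
After the 46% increase: €407.67 × 1.46 = €595.1982.
55.5% increase: €595.1982 × 1.555 = €925.533201 ≈ €925.53.

€925.53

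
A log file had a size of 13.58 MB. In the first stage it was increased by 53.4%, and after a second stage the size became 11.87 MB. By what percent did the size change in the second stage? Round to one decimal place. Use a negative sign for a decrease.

After the first stage: 13.58 × 1.534 = 20.83172.
Second-stage multiplier: 11.87 ÷ 20.83172 ≈ 0.5698.
That is a change of -43.0%.

-43.0%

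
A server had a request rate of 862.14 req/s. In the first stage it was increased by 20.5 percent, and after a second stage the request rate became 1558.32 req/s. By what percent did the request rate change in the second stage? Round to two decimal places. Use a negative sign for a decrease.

After the first stage: 862.14 × 1.205 = 1038.8787.
Second-stage multiplier: 1558.32 ÷ 1038.8787 ≈ 1.500002.
That is a change of 50.00%.

50.00%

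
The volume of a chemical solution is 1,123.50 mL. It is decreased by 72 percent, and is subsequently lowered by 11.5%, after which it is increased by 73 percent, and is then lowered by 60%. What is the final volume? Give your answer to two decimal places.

Each change multiplies by a factor: 0.28 × 0.885 × 1.73 × 0.4 = 0.1714776.
1,123.50 × 0.1714776 = 192.6550836 ≈ 192.66.

192.66 mL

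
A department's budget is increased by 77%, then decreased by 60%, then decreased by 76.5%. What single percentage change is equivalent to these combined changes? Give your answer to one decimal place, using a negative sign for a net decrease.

The combined multiplier is 1.77 × 0.4 × 0.235 = 0.16638.
That corresponds to a decrease of 83.4%.

-83.4%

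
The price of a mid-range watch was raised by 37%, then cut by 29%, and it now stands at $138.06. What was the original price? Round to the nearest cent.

The overall multiplier applied was 1.37 × 0.71 = 0.9727.
So the original price was $138.06 ÷ 0.9727 ≈ $141.93.

$141.93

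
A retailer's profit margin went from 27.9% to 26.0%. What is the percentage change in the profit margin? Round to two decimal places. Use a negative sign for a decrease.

The change is 26.0 − 27.9 = -1.9 percentage points.
Relative to the original 27.9%, that is -1.9 ÷ 27.9 ≈ -6.81%.

-6.81%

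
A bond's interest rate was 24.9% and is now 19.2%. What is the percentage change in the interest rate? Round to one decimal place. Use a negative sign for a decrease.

The change is 19.2 − 24.9 = -5.7 percentage points.
Relative to the original 24.9%, that is -5.7 ÷ 24.9 ≈ -22.9%.

-22.9%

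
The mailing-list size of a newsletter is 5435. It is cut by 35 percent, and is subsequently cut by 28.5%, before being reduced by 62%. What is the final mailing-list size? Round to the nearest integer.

Each change multiplies by a factor: 0.65 × 0.715 × 0.38 = 0.176605.
5435 × 0.176605 = 959.848175 ≈ 960.

960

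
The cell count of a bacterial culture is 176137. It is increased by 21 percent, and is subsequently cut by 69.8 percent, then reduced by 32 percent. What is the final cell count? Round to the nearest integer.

43768

21% increase: 176137 × 1.21 = 213125.77.
After the 69.8% decrease: 213125.77 × 0.302 = 64363.98254.
After the 32% decrease: 64363.98254 × 0.68 = 43767.5081272 ≈ 43768.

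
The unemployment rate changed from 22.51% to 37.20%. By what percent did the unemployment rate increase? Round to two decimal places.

65.26%

The change is 37.20 − 22.51 = 14.69 percentage points.
Relative to the original 22.51%, that is 14.69 ÷ 22.51 ≈ 65.26%.
So the unemployment rate rose by 65.26%.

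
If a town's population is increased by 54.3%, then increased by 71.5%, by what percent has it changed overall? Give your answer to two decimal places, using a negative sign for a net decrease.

A 54.3% increase multiplies by 1.543.
Then a 71.5% increase: 1.543 × 1.715 = 2.646245.
Overall factor 2.646245, i.e. 164.62%.

164.62%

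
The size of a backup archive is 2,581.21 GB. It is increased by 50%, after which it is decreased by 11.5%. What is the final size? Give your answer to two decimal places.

Each change multiplies by a factor: 1.5 × 0.885 = 1.3275.
2,581.21 × 1.3275 = 3426.556275 ≈ 3,426.56.

3,426.56 GB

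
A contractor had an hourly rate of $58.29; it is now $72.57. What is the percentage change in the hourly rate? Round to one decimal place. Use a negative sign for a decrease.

Change: $72.57 − $58.29 = $14.28.
Relative to the original: $14.28 ÷ $58.29 ≈ 24.5%.

24.5%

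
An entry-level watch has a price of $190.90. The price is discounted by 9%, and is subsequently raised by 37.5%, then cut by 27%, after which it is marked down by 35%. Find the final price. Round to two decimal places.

$113.34

9% decrease: $190.90 × 0.91 = $173.719.
After the 37.5% increase: $173.719 × 1.375 = $238.863625.
27% decrease: $238.863625 × 0.73 = $174.37044625.
35% decrease: $174.37044625 × 0.65 = $113.3407900625 ≈ $113.34.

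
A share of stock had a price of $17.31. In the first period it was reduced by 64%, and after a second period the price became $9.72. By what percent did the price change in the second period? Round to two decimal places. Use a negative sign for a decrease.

After the first period: $17.31 × 0.36 = $6.2316.
Second-period multiplier: $9.72 ÷ $6.2316 ≈ 1.559792.
That is a change of 55.98%.

55.98%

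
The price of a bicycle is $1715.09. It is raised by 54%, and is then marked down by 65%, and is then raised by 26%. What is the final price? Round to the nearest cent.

54% increase: $1715.09 × 1.54 = $2641.2386.
Apply the 65% decrease: $2641.2386 × 0.35 = $924.43351.
26% increase: $924.43351 × 1.26 = $1164.7862226 ≈ $1164.79.

$1164.79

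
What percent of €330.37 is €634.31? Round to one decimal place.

€634.31 ÷ €330.37 ≈ 192.0%.

192.0%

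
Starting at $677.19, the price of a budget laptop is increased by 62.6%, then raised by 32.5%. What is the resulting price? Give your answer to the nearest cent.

62.6% increase: $677.19 × 1.626 = $1101.11094.
After the 32.5% increase: $1101.11094 × 1.325 = $1458.9719955 ≈ $1458.97.

$1458.97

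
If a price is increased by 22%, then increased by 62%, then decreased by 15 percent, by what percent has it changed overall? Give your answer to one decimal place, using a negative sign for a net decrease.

68.0%

A 22% increase multiplies by 1.22.
Then a 62% increase: 1.22 × 1.62 = 1.9764.
Then a 15% decrease: 1.9764 × 0.85 = 1.67994.
Overall factor 1.67994, i.e. 68.0%.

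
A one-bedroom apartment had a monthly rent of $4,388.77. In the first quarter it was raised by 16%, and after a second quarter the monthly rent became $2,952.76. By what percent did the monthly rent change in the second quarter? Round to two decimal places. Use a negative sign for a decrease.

-42.00%

After the first quarter: $4,388.77 × 1.16 = $5090.9732.
Second-quarter multiplier: $2,952.76 ÷ $5090.9732 ≈ 0.579999.
That is a change of -42.00%.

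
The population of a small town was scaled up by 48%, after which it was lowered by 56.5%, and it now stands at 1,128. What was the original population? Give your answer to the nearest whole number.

1,752

The overall multiplier applied was 1.48 × 0.435 = 0.6438.
So the original population was 1,128 ÷ 0.6438 ≈ 1,752.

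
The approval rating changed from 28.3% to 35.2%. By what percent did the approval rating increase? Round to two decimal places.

24.38%

The change is 35.2 − 28.3 = 6.9 percentage points.
Relative to the original 28.3%, that is 6.9 ÷ 28.3 ≈ 24.38%.
So the approval rating rose by 24.38%.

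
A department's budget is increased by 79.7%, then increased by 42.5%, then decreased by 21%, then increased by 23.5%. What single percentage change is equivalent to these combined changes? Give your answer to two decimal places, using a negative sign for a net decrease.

The combined multiplier is 1.797 × 1.425 × 0.79 × 1.235 = 2.49837134625.
That corresponds to an increase of 149.84%.

149.84%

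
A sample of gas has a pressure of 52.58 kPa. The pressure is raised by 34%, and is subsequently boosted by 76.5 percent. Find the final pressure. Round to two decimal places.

124.36 kPa

Each change multiplies by a factor: 1.34 × 1.765 = 2.3651.
52.58 × 2.3651 = 124.356958 ≈ 124.36.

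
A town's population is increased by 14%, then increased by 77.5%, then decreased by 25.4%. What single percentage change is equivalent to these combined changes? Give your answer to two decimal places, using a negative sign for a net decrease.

50.95%

The combined multiplier is 1.14 × 1.775 × 0.746 = 1.509531.
That corresponds to an increase of 50.95%.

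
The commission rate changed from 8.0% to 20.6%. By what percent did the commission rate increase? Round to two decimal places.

The change is 20.6 − 8.0 = 12.6 percentage points.
Relative to the original 8.0%, that is 12.6 ÷ 8.0 = 157.50%.
So the commission rate rose by 157.50%.

157.50%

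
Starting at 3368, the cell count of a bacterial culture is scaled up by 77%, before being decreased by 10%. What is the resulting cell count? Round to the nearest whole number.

Each change multiplies by a factor: 1.77 × 0.9 = 1.593.
3368 × 1.593 = 5365.224 ≈ 5365.

5365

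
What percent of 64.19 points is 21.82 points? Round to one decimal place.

21.82 points ÷ 64.19 points ≈ 34.0%.

34.0%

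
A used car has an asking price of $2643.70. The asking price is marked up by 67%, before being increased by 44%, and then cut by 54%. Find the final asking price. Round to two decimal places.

$2924.48

After the 67% increase: $2643.70 × 1.67 = $4414.979.
After the 44% increase: $4414.979 × 1.44 = $6357.56976.
After the 54% decrease: $6357.56976 × 0.46 = $2924.4820896 ≈ $2924.48.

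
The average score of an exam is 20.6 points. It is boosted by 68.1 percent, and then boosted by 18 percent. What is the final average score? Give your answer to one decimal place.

40.9 points

Each change multiplies by a factor: 1.681 × 1.18 = 1.98358.
20.6 × 1.98358 = 40.861748 ≈ 40.9.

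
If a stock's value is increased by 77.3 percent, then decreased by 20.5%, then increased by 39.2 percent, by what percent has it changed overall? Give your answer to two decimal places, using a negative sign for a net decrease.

A 77.3% increase multiplies by 1.773.
Then a 20.5% decrease: 1.773 × 0.795 = 1.409535.
Then a 39.2% increase: 1.409535 × 1.392 = 1.96207272.
Overall factor 1.96207272, i.e. 96.21%.

96.21%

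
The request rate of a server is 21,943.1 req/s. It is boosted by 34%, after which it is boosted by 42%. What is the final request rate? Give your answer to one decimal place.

41,753.3 req/s

Each change multiplies by a factor: 1.34 × 1.42 = 1.9028.
21,943.1 × 1.9028 = 41753.33068 ≈ 41,753.3.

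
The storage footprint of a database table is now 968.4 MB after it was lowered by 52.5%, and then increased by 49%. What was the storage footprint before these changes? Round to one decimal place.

1,368.3 MB

The overall multiplier applied was 0.475 × 1.49 = 0.70775.
So the original storage footprint was 968.4 ÷ 0.70775 ≈ 1,368.3 MB.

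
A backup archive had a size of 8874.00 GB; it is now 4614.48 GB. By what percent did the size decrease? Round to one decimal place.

Change: 4614.48 − 8874.00 = -4259.52.
Relative to the original: -4259.52 ÷ 8874.00 = -48.0%.
So the size decreased by 48.0%.

48.0%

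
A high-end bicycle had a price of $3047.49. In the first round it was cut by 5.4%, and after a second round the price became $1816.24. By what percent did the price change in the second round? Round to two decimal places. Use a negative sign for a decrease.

-37.00%

After the first round: $3047.49 × 0.946 = $2882.92554.
Second-round multiplier: $1816.24 ÷ $2882.92554 ≈ 0.629999.
That is a change of -37.00%.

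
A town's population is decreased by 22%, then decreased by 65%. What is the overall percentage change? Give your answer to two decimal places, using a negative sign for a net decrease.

-72.70%

A 22% decrease multiplies by 0.78.
Then a 65% decrease: 0.78 × 0.35 = 0.273.
Overall factor 0.273, i.e. -72.70%.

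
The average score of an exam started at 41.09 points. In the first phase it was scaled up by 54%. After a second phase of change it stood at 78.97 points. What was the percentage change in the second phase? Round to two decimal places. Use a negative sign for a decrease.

After the first phase: 41.09 × 1.54 = 63.2786.
Second-phase multiplier: 78.97 ÷ 63.2786 ≈ 1.247973.
That is a change of 24.80%.

24.80%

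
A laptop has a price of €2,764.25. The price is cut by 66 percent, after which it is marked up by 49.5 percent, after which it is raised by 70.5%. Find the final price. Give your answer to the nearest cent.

After the 66% decrease: €2,764.25 × 0.34 = €939.845.
49.5% increase: €939.845 × 1.495 = €1405.068275.
70.5% increase: €1405.068275 × 1.705 = €2395.641408875 ≈ €2,395.64.

€2,395.64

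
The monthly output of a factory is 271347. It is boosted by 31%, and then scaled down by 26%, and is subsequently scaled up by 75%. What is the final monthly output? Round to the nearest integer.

460327

Each change multiplies by a factor: 1.31 × 0.74 × 1.75 = 1.69645.
271347 × 1.69645 = 460326.61815 ≈ 460327.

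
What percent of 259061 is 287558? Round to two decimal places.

111.00%

287558 ÷ 259061 ≈ 111.00%.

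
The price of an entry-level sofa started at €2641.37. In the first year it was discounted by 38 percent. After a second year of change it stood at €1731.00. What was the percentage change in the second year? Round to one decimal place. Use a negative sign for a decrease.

5.7%

After the first year: €2641.37 × 0.62 = €1637.6494.
Second-year multiplier: €1731.00 ÷ €1637.6494 ≈ 1.057.
That is a change of 5.7%.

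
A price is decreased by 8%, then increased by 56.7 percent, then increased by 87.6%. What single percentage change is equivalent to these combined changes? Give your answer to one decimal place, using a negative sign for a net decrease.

An 8% decrease multiplies by 0.92.
Then a 56.7% increase: 0.92 × 1.567 = 1.44164.
Then an 87.6% increase: 1.44164 × 1.876 = 2.70451664.
Overall factor 2.70451664, i.e. 170.5%.

170.5%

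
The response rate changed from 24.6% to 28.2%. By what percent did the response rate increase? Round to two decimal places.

14.63%

The change is 28.2 − 24.6 = 3.6 percentage points.
Relative to the original 24.6%, that is 3.6 ÷ 24.6 ≈ 14.63%.
So the response rate rose by 14.63%.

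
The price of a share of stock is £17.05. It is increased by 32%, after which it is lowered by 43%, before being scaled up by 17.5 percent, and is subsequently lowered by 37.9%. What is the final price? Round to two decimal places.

Each change multiplies by a factor: 1.32 × 0.57 × 1.175 × 0.621 = 0.54900747.
£17.05 × 0.54900747 = £9.3605773635 ≈ £9.36.

£9.36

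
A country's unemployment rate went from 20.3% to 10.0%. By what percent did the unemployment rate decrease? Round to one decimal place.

The change is 10.0 − 20.3 = -10.3 percentage points.
Relative to the original 20.3%, that is -10.3 ÷ 20.3 ≈ -50.7%.
So the unemployment rate fell by 50.7%.

50.7%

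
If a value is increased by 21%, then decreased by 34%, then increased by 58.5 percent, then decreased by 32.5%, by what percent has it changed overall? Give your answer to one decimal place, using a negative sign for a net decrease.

-14.6%

The combined multiplier is 1.21 × 0.66 × 1.585 × 0.675 = 0.854402175.
That corresponds to a decrease of 14.6%.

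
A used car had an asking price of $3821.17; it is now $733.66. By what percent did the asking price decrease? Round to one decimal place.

80.8%

Change: $733.66 − $3821.17 = -$3087.51.
Relative to the original: -$3087.51 ÷ $3821.17 ≈ -80.8%.
So the asking price decreased by 80.8%.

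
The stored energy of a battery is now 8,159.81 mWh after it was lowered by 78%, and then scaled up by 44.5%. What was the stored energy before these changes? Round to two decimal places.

The overall multiplier applied was 0.22 × 1.445 = 0.3179.
So the original stored energy was 8,159.81 ÷ 0.3179 ≈ 25,667.85 mWh.

25,667.85 mWh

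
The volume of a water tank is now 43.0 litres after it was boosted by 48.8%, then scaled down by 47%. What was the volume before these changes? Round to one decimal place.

Undoing the 47% decrease: 43.0 ÷ 0.53 ≈ 81.132075.
Undoing the 48.8% increase: 81.132075 ÷ 1.488 ≈ 54.5 litres.

54.5 litres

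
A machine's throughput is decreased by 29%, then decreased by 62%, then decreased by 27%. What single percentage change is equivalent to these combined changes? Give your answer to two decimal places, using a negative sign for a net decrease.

-80.30%

A 29% decrease multiplies by 0.71.
Then a 62% decrease: 0.71 × 0.38 = 0.2698.
Then a 27% decrease: 0.2698 × 0.73 = 0.196954.
Overall factor 0.196954, i.e. -80.30%.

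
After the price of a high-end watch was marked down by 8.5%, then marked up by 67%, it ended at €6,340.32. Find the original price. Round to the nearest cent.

€4,149.29

Undoing the 67% increase: €6,340.32 ÷ 1.67 ≈ €3796.598802.
Undoing the 8.5% decrease: €3796.598802 ÷ 0.915 ≈ €4,149.29.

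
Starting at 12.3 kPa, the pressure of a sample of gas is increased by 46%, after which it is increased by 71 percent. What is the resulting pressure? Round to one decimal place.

30.7 kPa

Each change multiplies by a factor: 1.46 × 1.71 = 2.4966.
12.3 × 2.4966 = 30.70818 ≈ 30.7.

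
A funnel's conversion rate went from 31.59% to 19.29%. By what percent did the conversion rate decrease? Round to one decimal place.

The change is 19.29 − 31.59 = -12.30 percentage points.
Relative to the original 31.59%, that is -12.30 ÷ 31.59 ≈ -38.9%.
So the conversion rate fell by 38.9%.

38.9%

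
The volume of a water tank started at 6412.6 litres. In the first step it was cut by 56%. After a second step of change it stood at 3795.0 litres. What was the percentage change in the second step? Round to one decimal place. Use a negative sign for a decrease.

34.5%

After the first step: 6412.6 × 0.44 = 2821.544.
Second-step multiplier: 3795.0 ÷ 2821.544 ≈ 1.34501.
That is a change of 34.5%.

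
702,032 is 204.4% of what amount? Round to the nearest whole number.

343,460

702,032 ÷ 2.044 ≈ 343,460.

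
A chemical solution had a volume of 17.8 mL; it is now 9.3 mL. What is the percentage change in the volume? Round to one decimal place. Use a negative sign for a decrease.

Change: 9.3 − 17.8 = -8.5.
Relative to the original: -8.5 ÷ 17.8 ≈ -47.8%.

-47.8%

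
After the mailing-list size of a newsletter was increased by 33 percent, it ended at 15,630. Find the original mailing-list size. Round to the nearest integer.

11,752

The overall multiplier applied was 1.33.
So the original mailing-list size was 15,630 ÷ 1.33 ≈ 11,752.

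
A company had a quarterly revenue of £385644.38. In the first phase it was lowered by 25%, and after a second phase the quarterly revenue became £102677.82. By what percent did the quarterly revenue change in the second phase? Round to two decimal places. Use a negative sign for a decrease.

-64.50%

After the first phase: £385644.38 × 0.75 = £289233.285.
Second-phase multiplier: £102677.82 ÷ £289233.285 ≈ 0.355.
That is a change of -64.50%.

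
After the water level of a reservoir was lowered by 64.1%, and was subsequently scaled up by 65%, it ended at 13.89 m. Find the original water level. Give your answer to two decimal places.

Undoing the 65% increase: 13.89 ÷ 1.65 ≈ 8.418182.
Undoing the 64.1% decrease: 8.418182 ÷ 0.359 ≈ 23.45 m.

23.45 m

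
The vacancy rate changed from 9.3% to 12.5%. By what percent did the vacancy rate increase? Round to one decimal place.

34.4%

The change is 12.5 − 9.3 = 3.2 percentage points.
Relative to the original 9.3%, that is 3.2 ÷ 9.3 ≈ 34.4%.
So the vacancy rate rose by 34.4%.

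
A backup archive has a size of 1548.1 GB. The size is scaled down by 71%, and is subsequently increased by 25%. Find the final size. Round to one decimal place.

561.2 GB

71% decrease: 1548.1 × 0.29 = 448.949.
Apply the 25% increase: 448.949 × 1.25 = 561.18625 ≈ 561.2.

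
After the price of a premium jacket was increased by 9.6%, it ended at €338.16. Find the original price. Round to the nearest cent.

The overall multiplier applied was 1.096.
So the original price was €338.16 ÷ 1.096 ≈ €308.54.

€308.54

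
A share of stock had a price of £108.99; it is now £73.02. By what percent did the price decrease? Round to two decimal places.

Change: £73.02 − £108.99 = -£35.97.
Relative to the original: -£35.97 ÷ £108.99 ≈ -33.00%.
So the price decreased by 33.00%.

33.00%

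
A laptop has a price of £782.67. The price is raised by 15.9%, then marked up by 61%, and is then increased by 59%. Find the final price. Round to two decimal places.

£2322.12

15.9% increase: £782.67 × 1.159 = £907.11453.
61% increase: £907.11453 × 1.61 = £1460.4543933.
59% increase: £1460.4543933 × 1.59 = £2322.122485347 ≈ £2322.12.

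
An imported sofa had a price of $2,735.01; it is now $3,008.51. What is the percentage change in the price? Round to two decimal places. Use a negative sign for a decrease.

Change: $3,008.51 − $2,735.01 = $273.50.
Relative to the original: $273.50 ÷ $2,735.01 ≈ 10.00%.

10.00%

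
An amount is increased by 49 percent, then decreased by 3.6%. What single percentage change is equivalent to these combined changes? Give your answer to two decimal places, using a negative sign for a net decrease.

43.64%

The combined multiplier is 1.49 × 0.964 = 1.43636.
That corresponds to an increase of 43.64%.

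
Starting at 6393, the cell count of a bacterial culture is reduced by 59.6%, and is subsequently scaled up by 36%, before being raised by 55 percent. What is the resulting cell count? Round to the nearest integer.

5444

After the 59.6% decrease: 6393 × 0.404 = 2582.772.
Apply the 36% increase: 2582.772 × 1.36 = 3512.56992.
After the 55% increase: 3512.56992 × 1.55 = 5444.483376 ≈ 5444.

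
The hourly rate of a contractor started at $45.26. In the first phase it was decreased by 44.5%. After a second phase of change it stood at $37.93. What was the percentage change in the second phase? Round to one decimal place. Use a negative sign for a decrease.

51.0%

After the first phase: $45.26 × 0.555 = $25.1193.
Second-phase multiplier: $37.93 ÷ $25.1193 ≈ 1.50999.
That is a change of 51.0%.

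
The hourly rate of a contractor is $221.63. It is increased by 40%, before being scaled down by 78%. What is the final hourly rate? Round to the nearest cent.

$68.26

After the 40% increase: $221.63 × 1.4 = $310.282.
After the 78% decrease: $310.282 × 0.22 = $68.26204 ≈ $68.26.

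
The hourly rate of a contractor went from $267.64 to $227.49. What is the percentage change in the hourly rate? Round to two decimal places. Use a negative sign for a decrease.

-15.00%

Change: $227.49 − $267.64 = -$40.15.
Relative to the original: -$40.15 ÷ $267.64 ≈ -15.00%.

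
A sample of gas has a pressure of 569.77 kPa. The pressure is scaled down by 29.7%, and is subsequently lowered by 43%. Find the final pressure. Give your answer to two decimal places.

228.31 kPa

Each change multiplies by a factor: 0.703 × 0.57 = 0.40071.
569.77 × 0.40071 = 228.3125367 ≈ 228.31.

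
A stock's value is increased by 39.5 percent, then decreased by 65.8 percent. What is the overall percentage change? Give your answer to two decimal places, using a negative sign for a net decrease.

-52.29%

A 39.5% increase multiplies by 1.395.
Then a 65.8% decrease: 1.395 × 0.342 = 0.47709.
Overall factor 0.47709, i.e. -52.29%.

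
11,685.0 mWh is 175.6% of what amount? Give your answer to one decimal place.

11,685.0 mWh ÷ 1.756 ≈ 6,654.3 mWh.

6,654.3 mWh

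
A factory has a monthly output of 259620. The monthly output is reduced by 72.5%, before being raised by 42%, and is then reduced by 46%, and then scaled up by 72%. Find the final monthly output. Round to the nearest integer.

Each change multiplies by a factor: 0.275 × 1.42 × 0.54 × 1.72 = 0.3626964.
259620 × 0.3626964 = 94163.239368 ≈ 94163.

94163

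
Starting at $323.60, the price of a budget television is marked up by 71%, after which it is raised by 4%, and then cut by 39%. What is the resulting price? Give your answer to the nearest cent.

After the 71% increase: $323.60 × 1.71 = $553.356.
Apply the 4% increase: $553.356 × 1.04 = $575.49024.
39% decrease: $575.49024 × 0.61 = $351.0490464 ≈ $351.05.

$351.05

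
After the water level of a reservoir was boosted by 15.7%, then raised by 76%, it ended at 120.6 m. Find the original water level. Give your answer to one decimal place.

Undoing the 76% increase: 120.6 ÷ 1.76 ≈ 68.522727.
Undoing the 15.7% increase: 68.522727 ÷ 1.157 ≈ 59.2 m.

59.2 m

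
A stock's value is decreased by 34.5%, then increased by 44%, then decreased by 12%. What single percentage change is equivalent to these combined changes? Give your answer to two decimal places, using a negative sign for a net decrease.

-17.00%

A 34.5% decrease multiplies by 0.655.
Then a 44% increase: 0.655 × 1.44 = 0.9432.
Then a 12% decrease: 0.9432 × 0.88 = 0.830016.
Overall factor 0.830016, i.e. -17.00%.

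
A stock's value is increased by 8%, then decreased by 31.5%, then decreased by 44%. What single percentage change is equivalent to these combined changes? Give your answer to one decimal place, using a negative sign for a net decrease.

-58.6%

An 8% increase multiplies by 1.08.
Then a 31.5% decrease: 1.08 × 0.685 = 0.7398.
Then a 44% decrease: 0.7398 × 0.56 = 0.414288.
Overall factor 0.414288, i.e. -58.6%.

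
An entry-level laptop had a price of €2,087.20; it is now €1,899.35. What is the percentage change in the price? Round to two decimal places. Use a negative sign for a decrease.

Change: €1,899.35 − €2,087.20 = -€187.85.
Relative to the original: -€187.85 ÷ €2,087.20 ≈ -9.00%.

-9.00%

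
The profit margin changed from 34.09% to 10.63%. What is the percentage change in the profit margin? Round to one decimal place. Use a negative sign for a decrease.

-68.8%

The change is 10.63 − 34.09 = -23.46 percentage points.
Relative to the original 34.09%, that is -23.46 ÷ 34.09 ≈ -68.8%.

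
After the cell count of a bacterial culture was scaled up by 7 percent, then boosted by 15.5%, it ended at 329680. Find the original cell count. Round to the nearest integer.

Undoing the 15.5% increase: 329680 ÷ 1.155 ≈ 285437.229437.
Undoing the 7% increase: 285437.229437 ÷ 1.07 ≈ 266764.

266764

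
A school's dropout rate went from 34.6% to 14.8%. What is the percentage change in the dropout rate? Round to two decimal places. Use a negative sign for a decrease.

The change is 14.8 − 34.6 = -19.8 percentage points.
Relative to the original 34.6%, that is -19.8 ÷ 34.6 ≈ -57.23%.

-57.23%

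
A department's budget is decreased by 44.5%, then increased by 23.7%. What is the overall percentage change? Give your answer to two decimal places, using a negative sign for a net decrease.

-31.35%

The combined multiplier is 0.555 × 1.237 = 0.686535.
That corresponds to a decrease of 31.35%.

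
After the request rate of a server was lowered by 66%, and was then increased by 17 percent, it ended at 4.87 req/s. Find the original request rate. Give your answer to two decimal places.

The overall multiplier applied was 0.34 × 1.17 = 0.3978.
So the original request rate was 4.87 ÷ 0.3978 ≈ 12.24 req/s.

12.24 req/s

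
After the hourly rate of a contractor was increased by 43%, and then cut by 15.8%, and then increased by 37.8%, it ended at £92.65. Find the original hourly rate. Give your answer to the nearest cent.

The overall multiplier applied was 1.43 × 0.842 × 1.378 = 1.65919468.
So the original hourly rate was £92.65 ÷ 1.65919468 ≈ £55.84.

£55.84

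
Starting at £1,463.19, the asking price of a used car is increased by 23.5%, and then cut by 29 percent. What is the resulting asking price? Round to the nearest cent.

Each change multiplies by a factor: 1.235 × 0.71 = 0.87685.
£1,463.19 × 0.87685 = £1282.9981515 ≈ £1,283.00.

£1,283.00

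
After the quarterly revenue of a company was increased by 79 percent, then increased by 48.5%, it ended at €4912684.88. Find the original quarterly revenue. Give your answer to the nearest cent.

€1848159.39

The overall multiplier applied was 1.79 × 1.485 = 2.65815.
So the original quarterly revenue was €4912684.88 ÷ 2.65815 ≈ €1848159.39.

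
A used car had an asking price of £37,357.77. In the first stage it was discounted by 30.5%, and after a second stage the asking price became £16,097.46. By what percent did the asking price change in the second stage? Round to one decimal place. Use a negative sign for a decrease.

-38.0%

After the first stage: £37,357.77 × 0.695 = £25963.65015.
Second-stage multiplier: £16,097.46 ÷ £25963.65015 ≈ 0.62.
That is a change of -38.0%.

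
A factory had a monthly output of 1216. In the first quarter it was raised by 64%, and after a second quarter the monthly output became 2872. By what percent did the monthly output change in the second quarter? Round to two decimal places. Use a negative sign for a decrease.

44.01%

After the first quarter: 1216 × 1.64 = 1994.24.
Second-quarter multiplier: 2872 ÷ 1994.24 ≈ 1.440148.
That is a change of 44.01%.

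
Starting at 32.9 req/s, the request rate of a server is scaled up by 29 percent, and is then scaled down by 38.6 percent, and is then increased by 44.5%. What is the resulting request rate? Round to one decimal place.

37.7 req/s

Apply the 29% increase: 32.9 × 1.29 = 42.441.
Apply the 38.6% decrease: 42.441 × 0.614 = 26.058774.
Apply the 44.5% increase: 26.058774 × 1.445 = 37.65492843 ≈ 37.7.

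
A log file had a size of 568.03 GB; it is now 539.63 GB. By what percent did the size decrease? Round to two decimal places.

Change: 539.63 − 568.03 = -28.40.
Relative to the original: -28.40 ÷ 568.03 ≈ -5.00%.
So the size decreased by 5.00%.

5.00%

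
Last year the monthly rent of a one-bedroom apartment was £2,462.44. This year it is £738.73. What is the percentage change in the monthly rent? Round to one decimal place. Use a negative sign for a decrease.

Change: £738.73 − £2,462.44 = -£1,723.71.
Relative to the original: -£1,723.71 ÷ £2,462.44 ≈ -70.0%.

-70.0%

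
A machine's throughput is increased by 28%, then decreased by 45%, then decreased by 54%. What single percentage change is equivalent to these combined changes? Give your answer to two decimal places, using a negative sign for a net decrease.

-67.62%

The combined multiplier is 1.28 × 0.55 × 0.46 = 0.32384.
That corresponds to a decrease of 67.62%.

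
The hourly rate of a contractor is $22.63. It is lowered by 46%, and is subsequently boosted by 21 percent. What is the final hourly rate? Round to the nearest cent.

$14.79

Each change multiplies by a factor: 0.54 × 1.21 = 0.6534.
$22.63 × 0.6534 = $14.786442 ≈ $14.79.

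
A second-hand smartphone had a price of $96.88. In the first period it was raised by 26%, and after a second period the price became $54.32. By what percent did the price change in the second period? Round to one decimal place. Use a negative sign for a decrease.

After the first period: $96.88 × 1.26 = $122.0688.
Second-period multiplier: $54.32 ÷ $122.0688 ≈ 0.44499.
That is a change of -55.5%.

-55.5%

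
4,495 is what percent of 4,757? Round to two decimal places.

94.49%

4,495 ÷ 4,757 ≈ 94.49%.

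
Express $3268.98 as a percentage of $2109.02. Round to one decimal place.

155.0%

$3268.98 ÷ $2109.02 ≈ 155.0%.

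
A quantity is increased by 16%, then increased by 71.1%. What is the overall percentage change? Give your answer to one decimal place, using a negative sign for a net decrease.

A 16% increase multiplies by 1.16.
Then a 71.1% increase: 1.16 × 1.711 = 1.98476.
Overall factor 1.98476, i.e. 98.5%.

98.5%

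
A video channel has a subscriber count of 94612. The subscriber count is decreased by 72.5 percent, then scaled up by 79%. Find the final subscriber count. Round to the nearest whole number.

Apply the 72.5% decrease: 94612 × 0.275 = 26018.3.
After the 79% increase: 26018.3 × 1.79 = 46572.757 ≈ 46573.

46573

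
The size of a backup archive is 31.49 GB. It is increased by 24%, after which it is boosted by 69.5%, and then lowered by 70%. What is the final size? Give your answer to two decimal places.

Each change multiplies by a factor: 1.24 × 1.695 × 0.3 = 0.63054.
31.49 × 0.63054 = 19.8557046 ≈ 19.86.

19.86 GB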